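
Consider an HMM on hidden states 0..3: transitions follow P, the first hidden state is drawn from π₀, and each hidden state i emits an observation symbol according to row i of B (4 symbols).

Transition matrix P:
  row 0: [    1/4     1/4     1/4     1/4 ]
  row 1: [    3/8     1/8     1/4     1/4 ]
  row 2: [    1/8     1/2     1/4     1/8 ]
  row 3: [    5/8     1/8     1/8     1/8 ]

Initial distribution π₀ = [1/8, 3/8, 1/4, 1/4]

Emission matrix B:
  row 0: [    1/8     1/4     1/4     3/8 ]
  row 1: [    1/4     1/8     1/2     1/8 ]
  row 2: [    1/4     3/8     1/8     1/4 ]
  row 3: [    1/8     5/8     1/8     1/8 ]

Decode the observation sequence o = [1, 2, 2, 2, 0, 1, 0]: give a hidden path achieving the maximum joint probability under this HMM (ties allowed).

t=0: δ = [3.125e-02, 4.688e-02, 9.375e-02, 1.562e-01]  (obs o_0=1)
t=1: δ = [2.441e-02, 2.344e-02, 2.930e-03, 2.441e-03]  ψ = [3, 2, 2, 3]  (obs o_1=2)
t=2: δ = [2.197e-03, 3.052e-03, 7.629e-04, 7.629e-04]  ψ = [1, 0, 0, 0]  (obs o_2=2)
t=3: δ = [2.861e-04, 2.747e-04, 9.537e-05, 9.537e-05]  ψ = [1, 0, 1, 1]  (obs o_3=2)
t=4: δ = [1.287e-05, 1.788e-05, 1.788e-05, 8.941e-06]  ψ = [1, 0, 0, 0]  (obs o_4=0)
t=5: δ = [1.676e-06, 1.118e-06, 1.676e-06, 2.794e-06]  ψ = [1, 2, 1, 1]  (obs o_5=1)
t=6: δ = [2.183e-07, 2.095e-07, 1.048e-07, 5.239e-08]  ψ = [3, 2, 0, 0]  (obs o_6=0)
backtrack: best end state = 0; path = [3, 0, 1, 0, 1, 3, 0]

path = [3, 0, 1, 0, 1, 3, 0]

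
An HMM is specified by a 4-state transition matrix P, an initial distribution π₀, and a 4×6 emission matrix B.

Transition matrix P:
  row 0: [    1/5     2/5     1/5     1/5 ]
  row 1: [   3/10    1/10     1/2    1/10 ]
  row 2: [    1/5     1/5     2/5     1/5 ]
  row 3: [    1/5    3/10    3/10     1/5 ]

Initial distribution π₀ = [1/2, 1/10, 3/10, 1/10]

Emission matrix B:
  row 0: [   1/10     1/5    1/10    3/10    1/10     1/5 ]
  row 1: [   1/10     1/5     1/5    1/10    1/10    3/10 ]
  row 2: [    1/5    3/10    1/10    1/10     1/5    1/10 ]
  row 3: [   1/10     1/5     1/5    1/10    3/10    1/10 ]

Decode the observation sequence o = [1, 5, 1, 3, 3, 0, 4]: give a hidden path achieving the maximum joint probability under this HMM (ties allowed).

path = [0, 1, 2, 0, 1, 2, 2]

t=0: δ = [1.000e-01, 2.000e-02, 9.000e-02, 2.000e-02]  (obs o_0=1)
t=1: δ = [4.000e-03, 1.200e-02, 3.600e-03, 2.000e-03]  ψ = [0, 0, 2, 0]  (obs o_1=5)
t=2: δ = [7.200e-04, 3.200e-04, 1.800e-03, 2.400e-04]  ψ = [1, 0, 1, 1]  (obs o_2=1)
t=3: δ = [1.080e-04, 3.600e-05, 7.200e-05, 3.600e-05]  ψ = [2, 2, 2, 2]  (obs o_3=3)
t=4: δ = [6.480e-06, 4.320e-06, 2.880e-06, 2.160e-06]  ψ = [0, 0, 2, 0]  (obs o_4=3)
t=5: δ = [1.296e-07, 2.592e-07, 4.320e-07, 1.296e-07]  ψ = [0, 0, 1, 0]  (obs o_5=0)
t=6: δ = [8.640e-09, 8.640e-09, 3.456e-08, 2.592e-08]  ψ = [2, 2, 2, 2]  (obs o_6=4)
backtrack: best end state = 2; path = [0, 1, 2, 0, 1, 2, 2]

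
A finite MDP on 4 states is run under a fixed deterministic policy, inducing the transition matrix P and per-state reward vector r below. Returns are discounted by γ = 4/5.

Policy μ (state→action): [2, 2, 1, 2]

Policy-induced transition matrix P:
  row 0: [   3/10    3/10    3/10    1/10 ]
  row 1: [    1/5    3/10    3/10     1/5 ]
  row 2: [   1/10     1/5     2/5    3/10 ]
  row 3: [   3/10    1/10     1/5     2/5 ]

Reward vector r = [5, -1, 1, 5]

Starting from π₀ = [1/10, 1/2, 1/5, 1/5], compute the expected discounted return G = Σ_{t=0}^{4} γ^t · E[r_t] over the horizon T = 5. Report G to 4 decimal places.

t=0: π = [0.1000, 0.5000, 0.2000, 0.2000], E[r] = 1.2000, γ^t·E[r] = 1.200000, running G = 1.200000
t=1: π = [0.2100, 0.2400, 0.3000, 0.2500], E[r] = 2.3600, γ^t·E[r] = 1.888000, running G = 3.088000
t=2: π = [0.2160, 0.2200, 0.3050, 0.2590], E[r] = 2.4600, γ^t·E[r] = 1.574400, running G = 4.662400
t=3: π = [0.2170, 0.2177, 0.3046, 0.2607], E[r] = 2.4754, γ^t·E[r] = 1.267405, running G = 5.929805
t=4: π = [0.2173, 0.2174, 0.3044, 0.2609], E[r] = 2.4780, γ^t·E[r] = 1.015005, running G = 6.944810

G = 6.9448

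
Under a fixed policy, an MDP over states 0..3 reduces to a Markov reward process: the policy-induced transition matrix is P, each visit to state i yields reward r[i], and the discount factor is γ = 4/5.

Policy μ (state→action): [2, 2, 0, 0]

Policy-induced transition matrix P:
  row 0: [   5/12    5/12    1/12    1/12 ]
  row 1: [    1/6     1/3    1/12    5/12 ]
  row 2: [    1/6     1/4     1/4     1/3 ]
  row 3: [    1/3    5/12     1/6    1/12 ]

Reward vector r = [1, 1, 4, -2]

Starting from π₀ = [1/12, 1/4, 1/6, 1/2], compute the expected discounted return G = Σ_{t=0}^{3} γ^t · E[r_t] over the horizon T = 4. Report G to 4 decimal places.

t=0: π = [0.0833, 0.2500, 0.1667, 0.5000], E[r] = 0.0000, γ^t·E[r] = 0.000000, running G = 0.000000
t=1: π = [0.2708, 0.3681, 0.1528, 0.2083], E[r] = 0.8333, γ^t·E[r] = 0.666667, running G = 0.666667
t=2: π = [0.2691, 0.3605, 0.1262, 0.2442], E[r] = 0.6458, γ^t·E[r] = 0.413333, running G = 1.080000
t=3: π = [0.2746, 0.3656, 0.1247, 0.2351], E[r] = 0.6690, γ^t·E[r] = 0.342519, running G = 1.422519

G = 1.4225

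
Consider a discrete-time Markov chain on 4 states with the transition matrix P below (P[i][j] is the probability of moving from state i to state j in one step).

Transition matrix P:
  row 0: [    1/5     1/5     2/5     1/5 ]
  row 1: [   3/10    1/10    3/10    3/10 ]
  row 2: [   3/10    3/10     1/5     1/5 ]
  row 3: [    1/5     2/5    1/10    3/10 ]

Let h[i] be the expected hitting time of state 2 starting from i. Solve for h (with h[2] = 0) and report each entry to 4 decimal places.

First-step conditioning: h[2] = 0; for i ≠ 2, h[i] = 1 + Σ_k P[i][k]·h[k].
  h[0] = 1 + 1/5·h[0] + 1/5·h[1] + 1/5·h[3]
  h[1] = 1 + 3/10·h[0] + 1/10·h[1] + 3/10·h[3]
  h[3] = 1 + 1/5·h[0] + 2/5·h[1] + 3/10·h[3]
Solving the 3×3 linear system over states ≠ 2 gives exactly h = [485/147, 545/147, 0, 220/49] (h[2] = 0 is the target).

h = [3.2993, 3.7075, 0.0000, 4.4898]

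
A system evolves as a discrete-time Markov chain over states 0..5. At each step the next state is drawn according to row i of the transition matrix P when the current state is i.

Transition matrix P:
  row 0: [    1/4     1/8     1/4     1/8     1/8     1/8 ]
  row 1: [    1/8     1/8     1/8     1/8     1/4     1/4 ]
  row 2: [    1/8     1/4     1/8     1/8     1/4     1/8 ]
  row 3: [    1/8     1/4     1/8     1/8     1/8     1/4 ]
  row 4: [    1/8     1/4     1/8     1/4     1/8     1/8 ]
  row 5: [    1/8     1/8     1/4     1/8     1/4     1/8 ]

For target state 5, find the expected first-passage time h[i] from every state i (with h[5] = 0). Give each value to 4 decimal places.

First-step conditioning: h[5] = 0; for i ≠ 5, h[i] = 1 + Σ_k P[i][k]·h[k].
  h[0] = 1 + 1/4·h[0] + 1/8·h[1] + 1/4·h[2] + 1/8·h[3] + 1/8·h[4]
  h[1] = 1 + 1/8·h[0] + 1/8·h[1] + 1/8·h[2] + 1/8·h[3] + 1/4·h[4]
  h[2] = 1 + 1/8·h[0] + 1/4·h[1] + 1/8·h[2] + 1/8·h[3] + 1/4·h[4]
  h[3] = 1 + 1/8·h[0] + 1/4·h[1] + 1/8·h[2] + 1/8·h[3] + 1/8·h[4]
  h[4] = 1 + 1/8·h[0] + 1/4·h[1] + 1/8·h[2] + 1/4·h[3] + 1/8·h[4]
Solving the 5×5 linear system over states ≠ 5 gives exactly h = [4681/779, 4088/779, 4599/779, 4032/779, 4536/779, 0] (h[5] = 0 is the target).

h = [6.0090, 5.2478, 5.9037, 5.1759, 5.8228, 0.0000]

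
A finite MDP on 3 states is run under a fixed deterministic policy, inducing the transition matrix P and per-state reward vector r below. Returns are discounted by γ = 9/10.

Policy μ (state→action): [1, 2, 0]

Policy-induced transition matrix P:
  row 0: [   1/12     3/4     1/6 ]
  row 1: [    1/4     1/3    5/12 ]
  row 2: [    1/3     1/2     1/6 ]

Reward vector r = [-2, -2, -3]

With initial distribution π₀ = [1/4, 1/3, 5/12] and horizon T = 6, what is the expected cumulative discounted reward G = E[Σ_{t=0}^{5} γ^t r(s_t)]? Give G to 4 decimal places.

G = -10.8158

t=0: π = [0.2500, 0.3333, 0.4167], E[r] = -2.4167, γ^t·E[r] = -2.416667, running G = -2.416667
t=1: π = [0.2431, 0.5069, 0.2500], E[r] = -2.2500, γ^t·E[r] = -2.025000, running G = -4.441667
t=2: π = [0.2303, 0.4763, 0.2934], E[r] = -2.2934, γ^t·E[r] = -1.857656, running G = -6.299323
t=3: π = [0.2361, 0.4782, 0.2857], E[r] = -2.2857, γ^t·E[r] = -1.666301, running G = -7.965624
t=4: π = [0.2345, 0.4793, 0.2862], E[r] = -2.2862, γ^t·E[r] = -1.499987, running G = -9.465611
t=5: π = [0.2348, 0.4787, 0.2865], E[r] = -2.2865, γ^t·E[r] = -1.350153, running G = -10.815764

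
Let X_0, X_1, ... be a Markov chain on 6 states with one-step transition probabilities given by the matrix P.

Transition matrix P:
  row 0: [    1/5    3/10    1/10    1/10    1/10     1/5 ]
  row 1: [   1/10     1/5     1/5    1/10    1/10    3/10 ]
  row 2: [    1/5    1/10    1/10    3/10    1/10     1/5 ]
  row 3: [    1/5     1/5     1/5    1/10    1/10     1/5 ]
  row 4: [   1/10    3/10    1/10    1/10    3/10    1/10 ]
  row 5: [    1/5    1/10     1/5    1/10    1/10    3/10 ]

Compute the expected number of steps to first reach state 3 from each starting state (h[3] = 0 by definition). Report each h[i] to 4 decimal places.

First-step conditioning: h[3] = 0; for i ≠ 3, h[i] = 1 + Σ_k P[i][k]·h[k].
  h[0] = 1 + 1/5·h[0] + 3/10·h[1] + 1/10·h[2] + 1/10·h[4] + 1/5·h[5]
  h[1] = 1 + 1/10·h[0] + 1/5·h[1] + 1/5·h[2] + 1/10·h[4] + 3/10·h[5]
  h[2] = 1 + 1/5·h[0] + 1/10·h[1] + 1/10·h[2] + 1/10·h[4] + 1/5·h[5]
  h[4] = 1 + 1/10·h[0] + 3/10·h[1] + 1/10·h[2] + 3/10·h[4] + 1/10·h[5]
  h[5] = 1 + 1/5·h[0] + 1/10·h[1] + 1/5·h[2] + 1/10·h[4] + 3/10·h[5]
Solving the 5×5 linear system over states ≠ 3 gives exactly h = [41200/5303, 40400/5303, 33120/5303, 0, 41290/5303, 40480/5303] (h[3] = 0 is the target).

h = [7.7692, 7.6183, 6.2455, 0.0000, 7.7862, 7.6334]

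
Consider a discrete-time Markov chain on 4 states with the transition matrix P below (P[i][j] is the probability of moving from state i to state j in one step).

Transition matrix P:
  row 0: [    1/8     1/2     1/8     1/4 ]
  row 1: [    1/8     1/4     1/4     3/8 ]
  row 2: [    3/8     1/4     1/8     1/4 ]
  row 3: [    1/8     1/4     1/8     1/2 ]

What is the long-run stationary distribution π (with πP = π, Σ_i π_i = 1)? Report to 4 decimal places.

π = [0.1654, 0.2913, 0.1614, 0.3819]

Balance equations π_j = Σ_i π_i·P[i][j]:
  π_0 = 1/8·π_0 + 1/8·π_1 + 3/8·π_2 + 1/8·π_3
  π_1 = 1/2·π_0 + 1/4·π_1 + 1/4·π_2 + 1/4·π_3
  π_2 = 1/8·π_0 + 1/4·π_1 + 1/8·π_2 + 1/8·π_3
  normalize: π_0 + π_1 + π_2 + π_3 = 1
Solving the linear system gives exactly π = [21/127, 37/127, 41/254, 97/254].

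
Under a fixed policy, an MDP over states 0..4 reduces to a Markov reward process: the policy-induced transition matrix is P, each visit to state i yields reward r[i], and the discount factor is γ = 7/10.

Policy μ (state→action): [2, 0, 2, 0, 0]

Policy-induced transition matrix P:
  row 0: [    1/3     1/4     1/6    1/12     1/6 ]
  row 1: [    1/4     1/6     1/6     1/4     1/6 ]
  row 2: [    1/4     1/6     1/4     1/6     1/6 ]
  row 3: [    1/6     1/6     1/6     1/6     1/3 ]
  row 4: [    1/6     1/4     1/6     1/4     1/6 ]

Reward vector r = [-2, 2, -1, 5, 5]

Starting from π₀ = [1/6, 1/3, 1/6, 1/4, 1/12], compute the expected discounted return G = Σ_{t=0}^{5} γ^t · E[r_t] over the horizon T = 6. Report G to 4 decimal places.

G = 5.0547

t=0: π = [0.1667, 0.3333, 0.1667, 0.2500, 0.0833], E[r] = 1.8333, γ^t·E[r] = 1.833333, running G = 1.833333
t=1: π = [0.2361, 0.1875, 0.1806, 0.1875, 0.2083], E[r] = 1.7014, γ^t·E[r] = 1.190972, running G = 3.024306
t=2: π = [0.2367, 0.2037, 0.1817, 0.1800, 0.1979], E[r] = 1.6418, γ^t·E[r] = 0.804473, running G = 3.828779
t=3: π = [0.2382, 0.2029, 0.1818, 0.1804, 0.1967], E[r] = 1.6329, γ^t·E[r] = 0.560071, running G = 4.388850
t=4: π = [0.2384, 0.2029, 0.1818, 0.1801, 0.1967], E[r] = 1.6314, γ^t·E[r] = 0.391690, running G = 4.780540
t=5: π = [0.2385, 0.2029, 0.1818, 0.1801, 0.1967], E[r] = 1.6310, γ^t·E[r] = 0.274129, running G = 5.054669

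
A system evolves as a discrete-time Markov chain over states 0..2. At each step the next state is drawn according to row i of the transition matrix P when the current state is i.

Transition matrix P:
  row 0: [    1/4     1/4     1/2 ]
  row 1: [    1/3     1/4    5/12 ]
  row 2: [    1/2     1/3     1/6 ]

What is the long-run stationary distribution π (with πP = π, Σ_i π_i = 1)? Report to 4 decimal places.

π = [0.3627, 0.2798, 0.3575]

Balance equations π_j = Σ_i π_i·P[i][j]:
  π_0 = 1/4·π_0 + 1/3·π_1 + 1/2·π_2
  π_1 = 1/4·π_0 + 1/4·π_1 + 1/3·π_2
  normalize: π_0 + π_1 + π_2 = 1
Solving the linear system gives exactly π = [70/193, 54/193, 69/193].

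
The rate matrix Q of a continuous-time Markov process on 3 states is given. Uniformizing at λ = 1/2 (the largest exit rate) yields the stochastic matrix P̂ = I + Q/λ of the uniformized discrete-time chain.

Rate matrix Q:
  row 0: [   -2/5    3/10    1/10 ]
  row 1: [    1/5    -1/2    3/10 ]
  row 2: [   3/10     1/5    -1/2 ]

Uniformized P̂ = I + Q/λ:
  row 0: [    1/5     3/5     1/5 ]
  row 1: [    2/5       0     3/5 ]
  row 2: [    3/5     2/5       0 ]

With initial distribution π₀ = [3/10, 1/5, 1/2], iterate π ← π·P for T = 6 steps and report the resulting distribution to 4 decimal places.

t=0: π = [0.3000, 0.2000, 0.5000]
t=1: π = [0.4400, 0.3800, 0.1800]
t=2: π = [0.3480, 0.3360, 0.3160]
t=3: π = [0.3936, 0.3352, 0.2712]
t=4: π = [0.3755, 0.3446, 0.2798]
t=5: π = [0.3809, 0.3372, 0.2819]
t=6: π = [0.3802, 0.3413, 0.2785]

π = [0.3802, 0.3413, 0.2785]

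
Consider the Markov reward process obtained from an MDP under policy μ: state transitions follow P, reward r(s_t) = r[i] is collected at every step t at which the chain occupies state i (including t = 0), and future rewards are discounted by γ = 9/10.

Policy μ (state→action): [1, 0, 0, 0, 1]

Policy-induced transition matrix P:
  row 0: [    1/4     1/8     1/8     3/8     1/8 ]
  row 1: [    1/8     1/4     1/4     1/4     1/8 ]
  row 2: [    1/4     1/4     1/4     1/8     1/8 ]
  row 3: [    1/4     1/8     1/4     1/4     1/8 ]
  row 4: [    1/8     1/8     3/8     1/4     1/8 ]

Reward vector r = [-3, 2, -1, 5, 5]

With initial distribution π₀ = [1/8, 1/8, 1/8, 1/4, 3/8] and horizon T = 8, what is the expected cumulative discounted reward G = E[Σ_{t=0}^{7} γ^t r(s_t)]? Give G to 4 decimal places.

G = 9.1201

t=0: π = [0.1250, 0.1250, 0.1250, 0.2500, 0.3750], E[r] = 2.8750, γ^t·E[r] = 2.875000, running G = 2.875000
t=1: π = [0.1875, 0.1563, 0.2813, 0.2500, 0.1250], E[r] = 1.3438, γ^t·E[r] = 1.209375, running G = 4.084375
t=2: π = [0.2148, 0.1797, 0.2422, 0.2383, 0.1250], E[r] = 1.2891, γ^t·E[r] = 1.044141, running G = 5.128516
t=3: π = [0.2119, 0.1777, 0.2388, 0.2466, 0.1250], E[r] = 1.3389, γ^t·E[r] = 0.976034, running G = 6.104550
t=4: π = [0.2122, 0.1771, 0.2391, 0.2466, 0.1250], E[r] = 1.3367, γ^t·E[r] = 0.877029, running G = 6.981579
t=5: π = [0.2122, 0.1770, 0.2391, 0.2466, 0.1250], E[r] = 1.3364, γ^t·E[r] = 0.789106, running G = 7.770684
t=6: π = [0.2122, 0.1770, 0.2391, 0.2466, 0.1250], E[r] = 1.3364, γ^t·E[r] = 0.710222, running G = 8.480906
t=7: π = [0.2122, 0.1770, 0.2391, 0.2466, 0.1250], E[r] = 1.3364, γ^t·E[r] = 0.639201, running G = 9.120107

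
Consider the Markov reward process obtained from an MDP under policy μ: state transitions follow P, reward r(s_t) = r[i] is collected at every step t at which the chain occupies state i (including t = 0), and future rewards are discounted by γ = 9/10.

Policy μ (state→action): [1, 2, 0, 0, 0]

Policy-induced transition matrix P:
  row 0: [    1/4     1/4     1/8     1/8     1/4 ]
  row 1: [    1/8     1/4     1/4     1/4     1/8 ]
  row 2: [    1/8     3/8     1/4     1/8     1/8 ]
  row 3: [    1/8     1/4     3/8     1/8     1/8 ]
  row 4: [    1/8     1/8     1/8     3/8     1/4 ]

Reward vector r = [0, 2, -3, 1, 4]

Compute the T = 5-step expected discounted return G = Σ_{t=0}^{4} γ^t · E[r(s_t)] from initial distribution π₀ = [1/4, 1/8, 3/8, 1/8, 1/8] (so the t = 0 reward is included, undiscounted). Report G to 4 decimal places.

G = 1.9105

t=0: π = [0.2500, 0.1250, 0.3750, 0.1250, 0.1250], E[r] = -0.2500, γ^t·E[r] = -0.250000, running G = -0.250000
t=1: π = [0.1563, 0.2813, 0.2188, 0.1719, 0.1719], E[r] = 0.7656, γ^t·E[r] = 0.689063, running G = 0.439063
t=2: π = [0.1445, 0.2559, 0.2305, 0.2031, 0.1660], E[r] = 0.6875, γ^t·E[r] = 0.556875, running G = 0.995938
t=3: π = [0.1431, 0.2581, 0.2366, 0.1985, 0.1638], E[r] = 0.6602, γ^t·E[r] = 0.481254, running G = 1.477191
t=4: π = [0.1429, 0.2591, 0.2365, 0.1982, 0.1634], E[r] = 0.6605, γ^t·E[r] = 0.433349, running G = 1.910540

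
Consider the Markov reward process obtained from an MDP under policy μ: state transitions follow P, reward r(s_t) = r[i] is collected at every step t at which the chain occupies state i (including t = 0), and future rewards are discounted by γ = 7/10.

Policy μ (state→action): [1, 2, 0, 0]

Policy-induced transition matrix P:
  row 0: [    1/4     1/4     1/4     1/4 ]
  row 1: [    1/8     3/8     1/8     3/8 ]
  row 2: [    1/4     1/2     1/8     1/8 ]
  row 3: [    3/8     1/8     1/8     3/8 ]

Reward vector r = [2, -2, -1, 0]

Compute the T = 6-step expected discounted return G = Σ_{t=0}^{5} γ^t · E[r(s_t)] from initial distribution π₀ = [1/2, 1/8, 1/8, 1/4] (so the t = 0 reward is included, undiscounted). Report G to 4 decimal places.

G = 0.2008

t=0: π = [0.5000, 0.1250, 0.1250, 0.2500], E[r] = 0.6250, γ^t·E[r] = 0.625000, running G = 0.625000
t=1: π = [0.2656, 0.2656, 0.1875, 0.2813], E[r] = -0.1875, γ^t·E[r] = -0.131250, running G = 0.493750
t=2: π = [0.2520, 0.2949, 0.1582, 0.2949], E[r] = -0.2441, γ^t·E[r] = -0.119629, running G = 0.374121
t=3: π = [0.2500, 0.2896, 0.1565, 0.3040], E[r] = -0.2356, γ^t·E[r] = -0.080809, running G = 0.293312
t=4: π = [0.2518, 0.2873, 0.1563, 0.3046], E[r] = -0.2273, γ^t·E[r] = -0.054574, running G = 0.238738
t=5: π = [0.2522, 0.2869, 0.1565, 0.3045], E[r] = -0.2259, γ^t·E[r] = -0.037975, running G = 0.200763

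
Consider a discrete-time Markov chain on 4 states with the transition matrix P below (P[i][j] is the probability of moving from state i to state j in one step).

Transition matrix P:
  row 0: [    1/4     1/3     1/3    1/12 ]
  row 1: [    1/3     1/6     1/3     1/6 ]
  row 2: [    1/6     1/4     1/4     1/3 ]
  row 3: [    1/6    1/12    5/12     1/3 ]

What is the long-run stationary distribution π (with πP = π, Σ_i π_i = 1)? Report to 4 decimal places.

Balance equations π_j = Σ_i π_i·P[i][j]:
  π_0 = 1/4·π_0 + 1/3·π_1 + 1/6·π_2 + 1/6·π_3
  π_1 = 1/3·π_0 + 1/6·π_1 + 1/4·π_2 + 1/12·π_3
  π_2 = 1/3·π_0 + 1/3·π_1 + 1/4·π_2 + 5/12·π_3
  normalize: π_0 + π_1 + π_2 + π_3 = 1
Solving the linear system gives exactly π = [90/409, 86/409, 267/818, 199/818].

π = [0.2200, 0.2103, 0.3264, 0.2433]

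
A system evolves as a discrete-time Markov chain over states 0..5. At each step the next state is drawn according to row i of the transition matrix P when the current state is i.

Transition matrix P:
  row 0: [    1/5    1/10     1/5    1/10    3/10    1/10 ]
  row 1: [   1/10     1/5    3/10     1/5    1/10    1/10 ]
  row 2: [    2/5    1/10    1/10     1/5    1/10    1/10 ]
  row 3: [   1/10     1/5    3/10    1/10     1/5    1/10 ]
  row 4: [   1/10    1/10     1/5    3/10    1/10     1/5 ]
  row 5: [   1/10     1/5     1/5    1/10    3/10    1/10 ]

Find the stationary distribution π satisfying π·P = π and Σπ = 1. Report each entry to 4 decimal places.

π = [0.1812, 0.1432, 0.2104, 0.1707, 0.1769, 0.1177]

Balance equations π_j = Σ_i π_i·P[i][j]:
  π_0 = 1/5·π_0 + 1/10·π_1 + 2/5·π_2 + 1/10·π_3 + 1/10·π_4 + 1/10·π_5
  π_1 = 1/10·π_0 + 1/5·π_1 + 1/10·π_2 + 1/5·π_3 + 1/10·π_4 + 1/5·π_5
  π_2 = 1/5·π_0 + 3/10·π_1 + 1/10·π_2 + 3/10·π_3 + 1/5·π_4 + 1/5·π_5
  π_3 = 1/10·π_0 + 1/5·π_1 + 1/5·π_2 + 1/10·π_3 + 3/10·π_4 + 1/10·π_5
  π_4 = 3/10·π_0 + 1/10·π_1 + 1/10·π_2 + 1/5·π_3 + 1/10·π_4 + 3/10·π_5
  normalize: π_0 + π_1 + π_2 + π_3 + π_4 + π_5 = 1
Solving the linear system gives exactly π = [3605/19892, 8543/59676, 12553/59676, 849/4973, 1759/9946, 2341/19892].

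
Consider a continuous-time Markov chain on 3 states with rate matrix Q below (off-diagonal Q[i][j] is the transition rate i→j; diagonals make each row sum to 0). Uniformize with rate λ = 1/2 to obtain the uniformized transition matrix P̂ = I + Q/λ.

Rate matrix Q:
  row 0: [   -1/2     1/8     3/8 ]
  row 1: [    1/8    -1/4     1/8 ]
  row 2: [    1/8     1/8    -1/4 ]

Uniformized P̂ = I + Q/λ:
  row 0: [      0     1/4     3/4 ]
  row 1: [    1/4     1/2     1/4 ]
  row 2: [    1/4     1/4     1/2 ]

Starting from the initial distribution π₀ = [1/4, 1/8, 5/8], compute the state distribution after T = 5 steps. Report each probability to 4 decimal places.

π = [0.2000, 0.3331, 0.4669]

t=0: π = [0.2500, 0.1250, 0.6250]
t=1: π = [0.1875, 0.2813, 0.5313]
t=2: π = [0.2031, 0.3203, 0.4766]
t=3: π = [0.1992, 0.3301, 0.4707]
t=4: π = [0.2002, 0.3325, 0.4673]
t=5: π = [0.2000, 0.3331, 0.4669]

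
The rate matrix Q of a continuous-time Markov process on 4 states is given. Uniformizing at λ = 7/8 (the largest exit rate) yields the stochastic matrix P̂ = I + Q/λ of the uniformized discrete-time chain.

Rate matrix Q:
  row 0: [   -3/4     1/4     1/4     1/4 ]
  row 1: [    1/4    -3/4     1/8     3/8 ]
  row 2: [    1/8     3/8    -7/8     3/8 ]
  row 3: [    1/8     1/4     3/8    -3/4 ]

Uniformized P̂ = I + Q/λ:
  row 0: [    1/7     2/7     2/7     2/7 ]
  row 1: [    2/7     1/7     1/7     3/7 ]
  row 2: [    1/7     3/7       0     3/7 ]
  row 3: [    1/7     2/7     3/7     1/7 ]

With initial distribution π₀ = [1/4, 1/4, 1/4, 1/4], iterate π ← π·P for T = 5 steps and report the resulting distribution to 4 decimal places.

t=0: π = [0.2500, 0.2500, 0.2500, 0.2500]
t=1: π = [0.1786, 0.2857, 0.2143, 0.3214]
t=2: π = [0.1837, 0.2755, 0.2296, 0.3112]
t=3: π = [0.1822, 0.2792, 0.2252, 0.3134]
t=4: π = [0.1827, 0.2780, 0.2263, 0.3130]
t=5: π = [0.1826, 0.2783, 0.2261, 0.3130]

π = [0.1826, 0.2783, 0.2261, 0.3130]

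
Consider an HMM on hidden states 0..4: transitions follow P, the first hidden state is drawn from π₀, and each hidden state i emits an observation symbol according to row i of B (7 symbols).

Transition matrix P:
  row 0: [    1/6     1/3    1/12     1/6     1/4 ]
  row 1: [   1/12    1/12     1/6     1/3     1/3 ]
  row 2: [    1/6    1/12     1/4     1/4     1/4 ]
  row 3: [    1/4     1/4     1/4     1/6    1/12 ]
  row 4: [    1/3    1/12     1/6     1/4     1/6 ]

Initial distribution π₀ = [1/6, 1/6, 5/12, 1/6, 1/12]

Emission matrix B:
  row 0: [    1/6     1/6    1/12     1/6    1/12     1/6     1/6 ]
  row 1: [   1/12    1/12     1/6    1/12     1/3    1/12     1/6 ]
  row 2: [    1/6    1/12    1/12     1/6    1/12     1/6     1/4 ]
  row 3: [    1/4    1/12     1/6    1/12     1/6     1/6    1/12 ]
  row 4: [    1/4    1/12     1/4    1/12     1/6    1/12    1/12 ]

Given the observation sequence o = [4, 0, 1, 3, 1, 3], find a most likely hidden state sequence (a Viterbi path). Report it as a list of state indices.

path = [1, 4, 0, 1, 4, 0]

t=0: δ = [1.389e-02, 5.556e-02, 3.472e-02, 2.778e-02, 1.389e-02]  (obs o_0=4)
t=1: δ = [1.157e-03, 5.787e-04, 1.543e-03, 4.630e-03, 4.630e-03]  ψ = [3, 3, 1, 1, 1]  (obs o_1=0)
t=2: δ = [2.572e-04, 9.645e-05, 9.645e-05, 9.645e-05, 6.430e-05]  ψ = [4, 3, 3, 4, 4]  (obs o_2=1)
t=3: δ = [7.144e-06, 7.144e-06, 4.019e-06, 3.572e-06, 5.358e-06]  ψ = [0, 0, 2, 0, 0]  (obs o_3=3)
t=4: δ = [2.977e-07, 1.985e-07, 9.923e-08, 1.985e-07, 1.985e-07]  ψ = [4, 0, 1, 1, 1]  (obs o_4=1)
t=5: δ = [1.103e-08, 8.269e-09, 8.269e-09, 5.513e-09, 6.202e-09]  ψ = [4, 0, 3, 1, 0]  (obs o_5=3)
backtrack: best end state = 0; path = [1, 4, 0, 1, 4, 0]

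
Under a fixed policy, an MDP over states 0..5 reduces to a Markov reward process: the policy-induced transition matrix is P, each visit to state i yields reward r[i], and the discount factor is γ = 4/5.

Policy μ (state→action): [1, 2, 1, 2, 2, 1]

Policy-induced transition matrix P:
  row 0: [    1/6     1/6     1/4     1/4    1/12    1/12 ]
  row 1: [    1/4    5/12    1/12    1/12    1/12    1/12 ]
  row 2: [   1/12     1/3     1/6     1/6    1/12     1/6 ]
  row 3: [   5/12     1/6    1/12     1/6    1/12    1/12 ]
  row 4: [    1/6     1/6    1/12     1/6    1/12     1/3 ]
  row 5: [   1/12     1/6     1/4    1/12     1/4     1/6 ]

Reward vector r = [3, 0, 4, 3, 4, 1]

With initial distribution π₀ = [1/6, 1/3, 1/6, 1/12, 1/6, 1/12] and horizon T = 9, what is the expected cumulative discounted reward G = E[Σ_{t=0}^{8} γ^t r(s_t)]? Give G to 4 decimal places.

G = 9.4717

t=0: π = [0.1667, 0.3333, 0.1667, 0.0833, 0.1667, 0.0833], E[r] = 2.1667, γ^t·E[r] = 2.166667, running G = 2.166667
t=1: π = [0.1944, 0.2778, 0.1389, 0.1458, 0.0972, 0.1458], E[r] = 2.1111, γ^t·E[r] = 1.688889, running G = 3.855556
t=2: π = [0.2025, 0.2593, 0.1516, 0.1476, 0.1076, 0.1314], E[r] = 2.2188, γ^t·E[r] = 1.420000, running G = 5.275556
t=3: π = [0.2016, 0.2568, 0.1516, 0.1510, 0.1052, 0.1338], E[r] = 2.2189, γ^t·E[r] = 1.136099, running G = 6.411654
t=4: π = [0.2020, 0.2561, 0.1519, 0.1509, 0.1056, 0.1334], E[r] = 2.2223, γ^t·E[r] = 0.910245, running G = 7.321900
t=5: π = [0.2020, 0.2560, 0.1519, 0.1510, 0.1056, 0.1335], E[r] = 2.2224, γ^t·E[r] = 0.728238, running G = 8.050138
t=6: π = [0.2020, 0.2560, 0.1519, 0.1510, 0.1056, 0.1335], E[r] = 2.2225, γ^t·E[r] = 0.582619, running G = 8.632756
t=7: π = [0.2020, 0.2560, 0.1519, 0.1510, 0.1056, 0.1335], E[r] = 2.2225, γ^t·E[r] = 0.466096, running G = 9.098853
t=8: π = [0.2020, 0.2560, 0.1519, 0.1510, 0.1056, 0.1335], E[r] = 2.2225, γ^t·E[r] = 0.372878, running G = 9.471730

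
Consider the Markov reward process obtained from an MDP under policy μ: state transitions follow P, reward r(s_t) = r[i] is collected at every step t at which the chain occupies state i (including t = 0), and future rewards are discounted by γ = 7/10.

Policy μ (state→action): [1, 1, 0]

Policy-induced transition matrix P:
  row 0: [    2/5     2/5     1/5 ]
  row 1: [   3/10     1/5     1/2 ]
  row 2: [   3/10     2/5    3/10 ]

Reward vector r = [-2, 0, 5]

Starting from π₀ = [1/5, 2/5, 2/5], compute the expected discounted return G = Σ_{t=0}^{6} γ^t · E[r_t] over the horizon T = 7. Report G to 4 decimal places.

t=0: π = [0.2000, 0.4000, 0.4000], E[r] = 1.6000, γ^t·E[r] = 1.600000, running G = 1.600000
t=1: π = [0.3200, 0.3200, 0.3600], E[r] = 1.1600, γ^t·E[r] = 0.812000, running G = 2.412000
t=2: π = [0.3320, 0.3360, 0.3320], E[r] = 0.9960, γ^t·E[r] = 0.488040, running G = 2.900040
t=3: π = [0.3332, 0.3328, 0.3340], E[r] = 1.0036, γ^t·E[r] = 0.344235, running G = 3.244275
t=4: π = [0.3333, 0.3334, 0.3332], E[r] = 0.9996, γ^t·E[r] = 0.239994, running G = 3.484269
t=5: π = [0.3333, 0.3333, 0.3334], E[r] = 1.0001, γ^t·E[r] = 0.168089, running G = 3.652359
t=6: π = [0.3333, 0.3333, 0.3333], E[r] = 1.0000, γ^t·E[r] = 0.117647, running G = 3.770005

G = 3.7700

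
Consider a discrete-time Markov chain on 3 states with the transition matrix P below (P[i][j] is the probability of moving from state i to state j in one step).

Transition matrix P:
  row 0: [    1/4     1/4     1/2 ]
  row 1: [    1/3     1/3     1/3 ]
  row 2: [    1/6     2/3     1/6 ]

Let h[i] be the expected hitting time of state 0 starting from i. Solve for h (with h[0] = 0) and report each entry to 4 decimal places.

h = [0.0000, 3.5000, 4.0000]

First-step conditioning: h[0] = 0; for i ≠ 0, h[i] = 1 + Σ_k P[i][k]·h[k].
  h[1] = 1 + 1/3·h[1] + 1/3·h[2]
  h[2] = 1 + 2/3·h[1] + 1/6·h[2]
Solving the 2×2 linear system over states ≠ 0 gives exactly h = [0, 7/2, 4] (h[0] = 0 is the target).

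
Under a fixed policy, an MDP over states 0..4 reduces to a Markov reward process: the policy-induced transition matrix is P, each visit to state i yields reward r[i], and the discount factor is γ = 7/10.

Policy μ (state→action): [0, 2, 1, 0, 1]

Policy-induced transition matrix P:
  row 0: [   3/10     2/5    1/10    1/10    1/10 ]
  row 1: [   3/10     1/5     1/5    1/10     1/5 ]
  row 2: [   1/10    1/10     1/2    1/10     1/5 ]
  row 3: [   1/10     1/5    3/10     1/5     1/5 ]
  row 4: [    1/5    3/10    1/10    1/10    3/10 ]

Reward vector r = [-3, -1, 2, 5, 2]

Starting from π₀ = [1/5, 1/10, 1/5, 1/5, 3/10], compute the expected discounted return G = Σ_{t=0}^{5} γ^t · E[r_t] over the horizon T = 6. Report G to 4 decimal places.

G = 2.4789

t=0: π = [0.2000, 0.1000, 0.2000, 0.2000, 0.3000], E[r] = 1.3000, γ^t·E[r] = 1.300000, running G = 1.300000
t=1: π = [0.1900, 0.2500, 0.2300, 0.1200, 0.2100], E[r] = 0.6600, γ^t·E[r] = 0.462000, running G = 1.762000
t=2: π = [0.2090, 0.2360, 0.2410, 0.1120, 0.2020], E[r] = 0.5830, γ^t·E[r] = 0.285670, running G = 2.047670
t=3: π = [0.2092, 0.2379, 0.2424, 0.1112, 0.1993], E[r] = 0.5739, γ^t·E[r] = 0.196848, running G = 2.244518
t=4: π = [0.2094, 0.2375, 0.2430, 0.1111, 0.1990], E[r] = 0.5740, γ^t·E[r] = 0.137822, running G = 2.382340
t=5: π = [0.2093, 0.2375, 0.2432, 0.1111, 0.1990], E[r] = 0.5745, γ^t·E[r] = 0.096562, running G = 2.478902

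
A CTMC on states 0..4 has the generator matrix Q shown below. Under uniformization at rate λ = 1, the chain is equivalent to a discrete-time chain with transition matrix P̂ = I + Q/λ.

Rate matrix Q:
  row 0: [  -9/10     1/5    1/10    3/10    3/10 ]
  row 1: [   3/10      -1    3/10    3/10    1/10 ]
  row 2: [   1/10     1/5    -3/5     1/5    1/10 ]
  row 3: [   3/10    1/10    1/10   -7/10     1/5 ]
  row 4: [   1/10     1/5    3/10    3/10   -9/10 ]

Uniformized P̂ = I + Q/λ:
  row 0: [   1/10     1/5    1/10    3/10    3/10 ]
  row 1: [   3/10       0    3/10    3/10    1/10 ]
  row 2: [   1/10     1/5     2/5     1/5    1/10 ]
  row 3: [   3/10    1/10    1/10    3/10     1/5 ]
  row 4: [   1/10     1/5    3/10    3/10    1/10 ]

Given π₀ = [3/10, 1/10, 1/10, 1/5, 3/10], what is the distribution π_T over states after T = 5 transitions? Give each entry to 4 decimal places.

π = [0.1841, 0.1436, 0.2308, 0.2769, 0.1646]

t=0: π = [0.3000, 0.1000, 0.1000, 0.2000, 0.3000]
t=1: π = [0.1600, 0.1600, 0.2100, 0.2900, 0.1800]
t=2: π = [0.1900, 0.1390, 0.2310, 0.2790, 0.1610]
t=3: π = [0.1836, 0.1443, 0.2293, 0.2769, 0.1659]
t=4: π = [0.1842, 0.1435, 0.2308, 0.2771, 0.1644]
t=5: π = [0.1841, 0.1436, 0.2308, 0.2769, 0.1646]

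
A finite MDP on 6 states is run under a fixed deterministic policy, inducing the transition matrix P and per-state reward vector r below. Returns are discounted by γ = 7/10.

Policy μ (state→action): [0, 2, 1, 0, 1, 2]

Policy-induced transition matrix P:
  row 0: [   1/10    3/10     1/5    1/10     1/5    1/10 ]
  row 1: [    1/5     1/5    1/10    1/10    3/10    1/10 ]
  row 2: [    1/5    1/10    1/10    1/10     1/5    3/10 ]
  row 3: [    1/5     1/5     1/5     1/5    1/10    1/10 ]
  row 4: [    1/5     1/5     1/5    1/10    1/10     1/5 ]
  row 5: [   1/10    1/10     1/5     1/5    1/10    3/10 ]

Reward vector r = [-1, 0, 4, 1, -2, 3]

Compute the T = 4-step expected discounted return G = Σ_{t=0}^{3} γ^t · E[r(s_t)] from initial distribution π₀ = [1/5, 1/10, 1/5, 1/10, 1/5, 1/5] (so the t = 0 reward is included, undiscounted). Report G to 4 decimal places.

G = 2.2666

t=0: π = [0.2000, 0.1000, 0.2000, 0.1000, 0.2000, 0.2000], E[r] = 0.9000, γ^t·E[r] = 0.900000, running G = 0.900000
t=1: π = [0.1600, 0.1800, 0.1700, 0.1300, 0.1600, 0.2000], E[r] = 0.9300, γ^t·E[r] = 0.651000, running G = 1.551000
t=2: π = [0.1640, 0.1790, 0.1650, 0.1330, 0.1690, 0.1900], E[r] = 0.8610, γ^t·E[r] = 0.421890, running G = 1.972890
t=3: π = [0.1646, 0.1809, 0.1656, 0.1323, 0.1687, 0.1879], E[r] = 0.8564, γ^t·E[r] = 0.293745, running G = 2.266635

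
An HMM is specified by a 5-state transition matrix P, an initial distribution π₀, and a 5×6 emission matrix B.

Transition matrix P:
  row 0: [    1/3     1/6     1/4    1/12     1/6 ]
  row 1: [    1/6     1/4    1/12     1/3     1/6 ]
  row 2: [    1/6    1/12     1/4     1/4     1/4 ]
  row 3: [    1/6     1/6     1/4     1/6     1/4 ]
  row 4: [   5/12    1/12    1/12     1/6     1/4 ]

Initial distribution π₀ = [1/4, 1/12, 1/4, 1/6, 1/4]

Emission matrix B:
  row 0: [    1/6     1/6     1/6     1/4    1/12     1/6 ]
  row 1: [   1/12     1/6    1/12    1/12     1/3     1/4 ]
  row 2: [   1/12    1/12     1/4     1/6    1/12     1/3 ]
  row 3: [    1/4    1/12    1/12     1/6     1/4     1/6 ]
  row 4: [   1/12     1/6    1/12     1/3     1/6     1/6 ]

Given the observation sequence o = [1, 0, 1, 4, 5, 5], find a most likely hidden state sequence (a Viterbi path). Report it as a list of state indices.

t=0: δ = [4.167e-02, 1.389e-02, 2.083e-02, 1.389e-02, 4.167e-02]  (obs o_0=1)
t=1: δ = [2.894e-03, 5.787e-04, 8.681e-04, 1.736e-03, 8.681e-04]  ψ = [4, 0, 0, 4, 4]  (obs o_1=0)
t=2: δ = [1.608e-04, 8.038e-05, 6.028e-05, 2.411e-05, 8.038e-05]  ψ = [0, 0, 0, 3, 0]  (obs o_2=1)
t=3: δ = [4.465e-06, 8.931e-06, 3.349e-06, 6.698e-06, 4.465e-06]  ψ = [0, 0, 0, 1, 0]  (obs o_3=4)
t=4: δ = [3.101e-07, 5.582e-07, 5.582e-07, 4.961e-07, 2.791e-07]  ψ = [4, 1, 3, 1, 3]  (obs o_4=5)
t=5: δ = [1.938e-08, 3.489e-08, 4.651e-08, 3.101e-08, 2.326e-08]  ψ = [4, 1, 2, 1, 2]  (obs o_5=5)
backtrack: best end state = 2; path = [4, 0, 1, 3, 2, 2]

path = [4, 0, 1, 3, 2, 2]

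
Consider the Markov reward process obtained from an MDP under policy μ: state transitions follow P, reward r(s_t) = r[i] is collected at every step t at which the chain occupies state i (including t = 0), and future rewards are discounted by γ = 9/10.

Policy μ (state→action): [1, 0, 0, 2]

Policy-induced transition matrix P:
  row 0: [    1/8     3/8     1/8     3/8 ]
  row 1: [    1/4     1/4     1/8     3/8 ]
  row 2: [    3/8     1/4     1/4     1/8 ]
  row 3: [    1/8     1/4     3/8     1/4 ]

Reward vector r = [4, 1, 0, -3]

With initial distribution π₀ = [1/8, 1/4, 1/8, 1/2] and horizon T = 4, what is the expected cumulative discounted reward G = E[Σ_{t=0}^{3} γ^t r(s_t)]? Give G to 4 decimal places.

G = -0.0975

t=0: π = [0.1250, 0.2500, 0.1250, 0.5000], E[r] = -0.7500, γ^t·E[r] = -0.750000, running G = -0.750000
t=1: π = [0.1875, 0.2656, 0.2656, 0.2813], E[r] = 0.1719, γ^t·E[r] = 0.154688, running G = -0.595313
t=2: π = [0.2246, 0.2734, 0.2285, 0.2734], E[r] = 0.3516, γ^t·E[r] = 0.284766, running G = -0.310547
t=3: π = [0.2163, 0.2781, 0.2219, 0.2837], E[r] = 0.2922, γ^t·E[r] = 0.213040, running G = -0.097507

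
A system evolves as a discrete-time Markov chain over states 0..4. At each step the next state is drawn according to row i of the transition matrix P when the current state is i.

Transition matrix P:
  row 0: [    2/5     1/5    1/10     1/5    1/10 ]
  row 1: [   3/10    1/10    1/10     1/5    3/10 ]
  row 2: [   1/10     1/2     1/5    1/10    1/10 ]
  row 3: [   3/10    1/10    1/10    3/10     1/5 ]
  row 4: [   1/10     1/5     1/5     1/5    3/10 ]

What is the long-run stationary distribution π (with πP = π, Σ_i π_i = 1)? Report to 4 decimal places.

π = [0.2591, 0.1994, 0.1334, 0.2074, 0.2008]

Balance equations π_j = Σ_i π_i·P[i][j]:
  π_0 = 2/5·π_0 + 3/10·π_1 + 1/10·π_2 + 3/10·π_3 + 1/10·π_4
  π_1 = 1/5·π_0 + 1/10·π_1 + 1/2·π_2 + 1/10·π_3 + 1/5·π_4
  π_2 = 1/10·π_0 + 1/10·π_1 + 1/5·π_2 + 1/10·π_3 + 1/5·π_4
  π_3 = 1/5·π_0 + 1/5·π_1 + 1/10·π_2 + 3/10·π_3 + 1/5·π_4
  normalize: π_0 + π_1 + π_2 + π_3 + π_4 = 1
Solving the linear system gives exactly π = [1835/7083, 1412/7083, 105/787, 1469/7083, 158/787].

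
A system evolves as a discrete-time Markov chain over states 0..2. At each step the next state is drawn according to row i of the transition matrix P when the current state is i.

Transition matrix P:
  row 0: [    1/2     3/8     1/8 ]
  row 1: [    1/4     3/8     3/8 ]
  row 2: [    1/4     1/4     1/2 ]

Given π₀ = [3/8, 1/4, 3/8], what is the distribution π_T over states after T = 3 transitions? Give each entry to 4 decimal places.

π = [0.3340, 0.3337, 0.3323]

t=0: π = [0.3750, 0.2500, 0.3750]
t=1: π = [0.3438, 0.3281, 0.3281]
t=2: π = [0.3359, 0.3340, 0.3301]
t=3: π = [0.3340, 0.3337, 0.3323]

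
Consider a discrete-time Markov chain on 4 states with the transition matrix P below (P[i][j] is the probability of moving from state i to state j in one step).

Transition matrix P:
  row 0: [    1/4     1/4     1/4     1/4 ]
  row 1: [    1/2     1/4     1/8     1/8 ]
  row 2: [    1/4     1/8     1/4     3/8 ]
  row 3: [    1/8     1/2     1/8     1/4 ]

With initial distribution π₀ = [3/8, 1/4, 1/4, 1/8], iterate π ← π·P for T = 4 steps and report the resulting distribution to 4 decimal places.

π = [0.2922, 0.2864, 0.1844, 0.2370]

t=0: π = [0.3750, 0.2500, 0.2500, 0.1250]
t=1: π = [0.2969, 0.2500, 0.2031, 0.2500]
t=2: π = [0.2813, 0.2871, 0.1875, 0.2441]
t=3: π = [0.2913, 0.2876, 0.1836, 0.2375]
t=4: π = [0.2922, 0.2864, 0.1844, 0.2370]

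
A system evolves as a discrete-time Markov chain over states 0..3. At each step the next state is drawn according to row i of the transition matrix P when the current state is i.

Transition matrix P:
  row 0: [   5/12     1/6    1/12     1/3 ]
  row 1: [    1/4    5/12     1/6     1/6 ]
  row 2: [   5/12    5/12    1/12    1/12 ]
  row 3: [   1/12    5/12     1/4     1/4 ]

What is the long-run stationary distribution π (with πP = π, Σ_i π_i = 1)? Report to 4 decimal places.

π = [0.2857, 0.3452, 0.1488, 0.2202]

Balance equations π_j = Σ_i π_i·P[i][j]:
  π_0 = 5/12·π_0 + 1/4·π_1 + 5/12·π_2 + 1/12·π_3
  π_1 = 1/6·π_0 + 5/12·π_1 + 5/12·π_2 + 5/12·π_3
  π_2 = 1/12·π_0 + 1/6·π_1 + 1/12·π_2 + 1/4·π_3
  normalize: π_0 + π_1 + π_2 + π_3 = 1
Solving the linear system gives exactly π = [2/7, 29/84, 25/168, 37/168].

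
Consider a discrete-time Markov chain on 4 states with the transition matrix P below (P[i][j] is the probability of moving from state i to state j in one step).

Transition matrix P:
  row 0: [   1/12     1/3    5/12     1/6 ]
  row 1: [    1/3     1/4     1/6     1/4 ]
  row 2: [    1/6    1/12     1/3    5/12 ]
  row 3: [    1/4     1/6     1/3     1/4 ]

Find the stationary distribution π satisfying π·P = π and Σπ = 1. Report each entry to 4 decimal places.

Balance equations π_j = Σ_i π_i·P[i][j]:
  π_0 = 1/12·π_0 + 1/3·π_1 + 1/6·π_2 + 1/4·π_3
  π_1 = 1/3·π_0 + 1/4·π_1 + 1/12·π_2 + 1/6·π_3
  π_2 = 5/12·π_0 + 1/6·π_1 + 1/3·π_2 + 1/3·π_3
  normalize: π_0 + π_1 + π_2 + π_3 = 1
Solving the linear system gives exactly π = [185/902, 343/1804, 575/1804, 129/451].

π = [0.2051, 0.1901, 0.3187, 0.2860]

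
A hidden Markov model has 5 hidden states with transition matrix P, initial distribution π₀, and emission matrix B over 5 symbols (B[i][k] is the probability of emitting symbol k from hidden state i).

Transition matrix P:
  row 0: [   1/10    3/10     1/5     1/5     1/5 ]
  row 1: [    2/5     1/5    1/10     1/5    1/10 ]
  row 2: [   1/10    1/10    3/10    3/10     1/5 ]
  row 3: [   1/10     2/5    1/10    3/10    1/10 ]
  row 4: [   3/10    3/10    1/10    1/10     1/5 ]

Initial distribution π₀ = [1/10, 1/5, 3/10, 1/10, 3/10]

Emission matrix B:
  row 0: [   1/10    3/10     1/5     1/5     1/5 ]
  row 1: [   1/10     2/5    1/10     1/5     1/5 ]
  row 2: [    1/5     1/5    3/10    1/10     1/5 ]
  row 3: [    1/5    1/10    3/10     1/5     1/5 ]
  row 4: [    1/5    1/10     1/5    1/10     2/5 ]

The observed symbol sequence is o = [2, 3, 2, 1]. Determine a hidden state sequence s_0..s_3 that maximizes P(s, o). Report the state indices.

path = [2, 3, 3, 1]

t=0: δ = [2.000e-02, 2.000e-02, 9.000e-02, 3.000e-02, 6.000e-02]  (obs o_0=2)
t=1: δ = [3.600e-03, 3.600e-03, 2.700e-03, 5.400e-03, 1.800e-03]  ψ = [4, 4, 2, 2, 2]  (obs o_1=3)
t=2: δ = [2.880e-04, 2.160e-04, 2.430e-04, 4.860e-04, 1.440e-04]  ψ = [1, 3, 2, 3, 0]  (obs o_2=2)
t=3: δ = [2.592e-05, 7.776e-05, 1.458e-05, 1.458e-05, 5.760e-06]  ψ = [1, 3, 2, 3, 0]  (obs o_3=1)
backtrack: best end state = 1; path = [2, 3, 3, 1]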